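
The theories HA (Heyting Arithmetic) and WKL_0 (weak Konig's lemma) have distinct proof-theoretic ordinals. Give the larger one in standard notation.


Proof-theoretic ordinal of HA (Heyting Arithmetic): epsilon_0
Proof-theoretic ordinal of WKL_0 (weak Konig's lemma): omega^omega
Comparing: omega^omega < epsilon_0.
The larger ordinal is epsilon_0 (from HA (Heyting Arithmetic)).

epsilon_0


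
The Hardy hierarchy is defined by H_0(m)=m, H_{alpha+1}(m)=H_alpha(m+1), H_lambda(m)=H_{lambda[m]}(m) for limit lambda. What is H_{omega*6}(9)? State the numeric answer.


H_{omega*6}(9):
For the Hardy hierarchy, H_{omega*k}(n) = 2^k * n.
2^6 = 64.
64 * 9 = 576

576


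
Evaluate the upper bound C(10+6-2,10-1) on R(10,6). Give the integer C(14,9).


R(10,6) <= C(10+6-2, 10-1) = C(14, 9)
C(14, 9) = 14! / (9! * 5!)
= 2002

2002


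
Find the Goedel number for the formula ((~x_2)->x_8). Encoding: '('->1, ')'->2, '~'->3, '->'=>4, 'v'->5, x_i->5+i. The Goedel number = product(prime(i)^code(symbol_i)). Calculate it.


Formula: ((~x_2)->x_8)
Symbol codes: [1, 1, 3, 7, 2, 4, 13, 2]
Primes: [2, 3, 5, 7, 11, 13, 17, 19]
p_1^1 = 2^1 = 2
p_2^1 = 3^1 = 3
p_3^3 = 5^3 = 125
p_4^7 = 7^7 = 823543
p_5^2 = 11^2 = 121
p_6^4 = 13^4 = 28561
p_7^13 = 17^13 = 9904578032905937
p_8^2 = 19^2 = 361
Product = 7632195789829742809155636982073250

7632195789829742809155636982073250


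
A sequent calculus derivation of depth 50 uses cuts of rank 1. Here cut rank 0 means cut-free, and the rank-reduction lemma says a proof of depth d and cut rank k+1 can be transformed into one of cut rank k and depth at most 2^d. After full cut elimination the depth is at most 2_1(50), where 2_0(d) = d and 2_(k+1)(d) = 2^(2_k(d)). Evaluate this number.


Each rank reduction sends depth d to at most 2^d; cut rank r needs r reductions.
2_0(50) = 50
2_1(50) = 2^50 = 1125899906842624
Cut-free depth bound = 1125899906842624

1125899906842624


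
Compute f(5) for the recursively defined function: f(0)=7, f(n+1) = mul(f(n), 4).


f(0) = 7
f(1) = mul(f(0), 4) = mul(7, 4) = 28
f(2) = mul(f(1), 4) = mul(28, 4) = 112
f(3) = mul(f(2), 4) = mul(112, 4) = 448
f(4) = mul(f(3), 4) = mul(448, 4) = 1792
f(5) = mul(f(4), 4) = mul(1792, 4) = 7168


7168


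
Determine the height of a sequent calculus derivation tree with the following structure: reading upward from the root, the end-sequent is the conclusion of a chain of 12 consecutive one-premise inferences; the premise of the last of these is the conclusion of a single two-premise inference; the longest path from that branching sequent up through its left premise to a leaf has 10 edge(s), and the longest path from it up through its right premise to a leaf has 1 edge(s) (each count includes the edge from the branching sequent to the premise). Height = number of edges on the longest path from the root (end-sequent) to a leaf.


Longest path through the left premise: 10 edges (measured from the branching sequent)
Longest path through the right premise: 1 edges
Height of the subtree rooted at the branching sequent: max(10, 1) = 10
The branching sequent sits 12 edges above the root (the chain of one-premise inferences), so height = 10 + 12 = 22

22


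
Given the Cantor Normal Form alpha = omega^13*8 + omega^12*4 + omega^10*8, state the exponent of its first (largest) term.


CNF: omega^13*8 + omega^12*4 + omega^10*8
The leading term is omega^13*8, which has exponent 13.

13


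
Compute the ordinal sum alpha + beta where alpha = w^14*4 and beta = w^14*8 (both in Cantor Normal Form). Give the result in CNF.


Ordinal addition w^14*4 + w^14*8:
Both terms have the same exponent 14.
w^e*c + w^e*d = w^e*(c+d).
Result = w^14*(4+8) = w^14*12

w^14*12


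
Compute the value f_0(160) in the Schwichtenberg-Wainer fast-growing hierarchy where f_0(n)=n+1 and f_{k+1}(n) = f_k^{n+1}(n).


f_0(160) = 160 + 1 = 161

161


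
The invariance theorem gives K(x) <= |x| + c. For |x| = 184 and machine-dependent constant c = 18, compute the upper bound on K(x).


K(x) <= |x| + c = 184 + 18 = 202

202


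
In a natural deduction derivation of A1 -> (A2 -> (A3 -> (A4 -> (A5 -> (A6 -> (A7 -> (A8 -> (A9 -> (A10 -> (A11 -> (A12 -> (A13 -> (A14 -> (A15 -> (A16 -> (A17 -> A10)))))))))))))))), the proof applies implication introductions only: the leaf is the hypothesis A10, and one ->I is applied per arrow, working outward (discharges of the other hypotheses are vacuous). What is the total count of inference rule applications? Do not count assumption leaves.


The formula has 17 arrows (->); its innermost consequent A10 is one of the antecedents,
so the proof starts from the hypothesis leaf A10 (not a rule application) and closes one arrow per ->I.
Building A1 -> (A2 -> (A3 -> (A4 -> (A5 -> (A6 -> (A7 -> (A8 -> (A9 -> (A10 -> (A11 -> (A12 -> (A13 -> (A14 -> (A15 -> (A16 -> (A17 -> A10)))))))))))))))) therefore takes 17 nested implication introductions.
Total inference nodes = 17

17


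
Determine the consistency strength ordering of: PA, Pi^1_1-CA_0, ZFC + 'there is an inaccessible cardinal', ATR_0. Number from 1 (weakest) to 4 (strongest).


Ordering by consistency strength:
1. PA
2. ATR_0
3. Pi^1_1-CA_0
4. ZFC + 'there is an inaccessible cardinal'


PA=1, Pi^1_1-CA_0=3, ZFC + 'there is an inaccessible cardinal'=4, ATR_0=2


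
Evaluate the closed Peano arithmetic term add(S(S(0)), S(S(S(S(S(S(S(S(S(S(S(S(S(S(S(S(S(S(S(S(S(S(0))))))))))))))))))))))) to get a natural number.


add(S^2(0), S^22(0)):
S^2(0) = 2
S^22(0) = 22
2 + 22 = 24

24


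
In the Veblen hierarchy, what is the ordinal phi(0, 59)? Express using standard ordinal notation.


phi(0, 59):
phi(0, beta) = omega^beta by definition.
phi(0, 59) = omega^59

omega^59


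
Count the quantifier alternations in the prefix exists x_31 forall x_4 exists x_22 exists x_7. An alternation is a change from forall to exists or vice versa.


Walk the prefix and count type changes:
  position 1: exists -> forall <-- alternation
  position 2: forall -> exists <-- alternation
  position 3: exists -> exists
Total alternations = 2

2


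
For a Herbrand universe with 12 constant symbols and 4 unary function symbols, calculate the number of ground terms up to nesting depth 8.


Herbrand terms by depth:
Depth 0: 12 constants
Depth 1: 48 new terms (running total: 60)
Depth 2: 192 new terms (running total: 252)
Depth 3: 768 new terms (running total: 1020)
Depth 4: 3072 new terms (running total: 4092)
Depth 5: 12288 new terms (running total: 16380)
Depth 6: 49152 new terms (running total: 65532)
Depth 7: 196608 new terms (running total: 262140)
Depth 8: 786432 new terms (running total: 1048572)
Total distinct ground terms = 1048572

1048572


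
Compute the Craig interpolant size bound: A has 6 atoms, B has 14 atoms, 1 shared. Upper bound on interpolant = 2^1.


Shared atoms = 1
Craig interpolant size bound = 2^1
= 2

2


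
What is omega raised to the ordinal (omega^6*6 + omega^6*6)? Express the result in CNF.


omega^(omega^6*6 + omega^6*6):
Both terms of the exponent have the same exponent 6, so they merge: omega^6*6 + omega^6*6 = omega^6*(6+6) = omega^6*12.
omega raised to a CNF ordinal is a single CNF term: Result = omega^(omega^6*12)

omega^(omega^6*12)


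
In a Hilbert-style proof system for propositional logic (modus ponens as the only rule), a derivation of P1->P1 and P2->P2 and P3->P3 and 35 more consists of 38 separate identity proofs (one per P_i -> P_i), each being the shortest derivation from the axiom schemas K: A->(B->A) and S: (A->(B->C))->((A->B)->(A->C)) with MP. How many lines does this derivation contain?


The shortest proof of A->A from K and S in the Hilbert calculus has exactly 5 lines:
(1) K instance A->((A->A)->A), (2) S instance, (3) MP on 1,2, (4) K instance A->(A->A), (5) MP on 3,4.
For 38 independent identities: 38 * 5 = 190 lines total.

190


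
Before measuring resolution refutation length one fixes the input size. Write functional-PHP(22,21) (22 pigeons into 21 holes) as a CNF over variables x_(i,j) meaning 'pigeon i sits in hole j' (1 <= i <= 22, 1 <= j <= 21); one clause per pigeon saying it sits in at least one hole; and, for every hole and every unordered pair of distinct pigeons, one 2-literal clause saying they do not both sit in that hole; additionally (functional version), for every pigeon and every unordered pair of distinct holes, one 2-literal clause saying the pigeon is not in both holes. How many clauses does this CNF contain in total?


functional-PHP(22,21): 22 pigeons, 21 holes, 22*21 = 462 variables.
- pigeon clauses: one per pigeon -> 22 clauses
- hole clauses: 21 holes * C(22,2) = 21 * 231 -> 4851 clauses
- functional clauses: 22 pigeons * C(21,2) = 22 * 210 -> 4620 clauses
Total clauses = 22 + 4851 + 4620 = 9493

9493


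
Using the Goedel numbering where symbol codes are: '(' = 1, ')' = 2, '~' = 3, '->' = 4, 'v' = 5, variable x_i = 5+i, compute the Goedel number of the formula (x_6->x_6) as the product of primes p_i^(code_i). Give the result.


Formula: (x_6->x_6)
Symbol codes: [1, 11, 4, 11, 2]
Primes: [2, 3, 5, 7, 11]
p_1^1 = 2^1 = 2
p_2^11 = 3^11 = 177147
p_3^4 = 5^4 = 625
p_4^11 = 7^11 = 1977326743
p_5^2 = 11^2 = 121
Product = 52979471957010926250

52979471957010926250


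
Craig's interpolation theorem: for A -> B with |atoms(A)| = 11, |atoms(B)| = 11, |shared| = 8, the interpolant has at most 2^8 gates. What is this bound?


Shared atoms = 8
Craig interpolant size bound = 2^8
= 256

256


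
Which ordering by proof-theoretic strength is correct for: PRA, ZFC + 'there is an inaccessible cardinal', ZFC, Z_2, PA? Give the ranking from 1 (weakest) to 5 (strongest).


Ordering by consistency strength:
1. PRA
2. PA
3. Z_2
4. ZFC
5. ZFC + 'there is an inaccessible cardinal'


PRA=1, ZFC + 'there is an inaccessible cardinal'=5, ZFC=4, Z_2=3, PA=2


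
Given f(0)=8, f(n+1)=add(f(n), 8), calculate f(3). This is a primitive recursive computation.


f(0) = 8
f(1) = add(f(0), 8) = add(8, 8) = 16
f(2) = add(f(1), 8) = add(16, 8) = 24
f(3) = add(f(2), 8) = add(24, 8) = 32


32


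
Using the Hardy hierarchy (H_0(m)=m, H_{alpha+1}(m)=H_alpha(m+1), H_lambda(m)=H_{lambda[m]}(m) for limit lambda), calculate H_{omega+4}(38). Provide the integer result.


H_{omega+4}(38):
Unwind the 4 successor steps: H_{omega+4}(38) = H_omega(38+4) = H_omega(42).
H_omega(m) = H_m(m) = m + m = 2m.
Result = 2 * 42 = 84

84


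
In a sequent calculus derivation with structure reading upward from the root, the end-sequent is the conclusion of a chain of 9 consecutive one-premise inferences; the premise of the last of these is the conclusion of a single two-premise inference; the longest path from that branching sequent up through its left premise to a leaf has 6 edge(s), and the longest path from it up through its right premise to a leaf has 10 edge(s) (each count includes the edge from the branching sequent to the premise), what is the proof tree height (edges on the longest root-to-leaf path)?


Longest path through the left premise: 6 edges (measured from the branching sequent)
Longest path through the right premise: 10 edges
Height of the subtree rooted at the branching sequent: max(6, 10) = 10
The branching sequent sits 9 edges above the root (the chain of one-premise inferences), so height = 10 + 9 = 19

19


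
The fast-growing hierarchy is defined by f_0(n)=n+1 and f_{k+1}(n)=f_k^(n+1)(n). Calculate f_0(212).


f_0(212) = 212 + 1 = 213

213


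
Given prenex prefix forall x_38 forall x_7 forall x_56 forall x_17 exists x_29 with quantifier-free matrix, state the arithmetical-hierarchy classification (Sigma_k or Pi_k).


Leading quantifier is forall, so the class is Pi.
Number of quantifier blocks = alternations + 1 = 1 + 1 = 2.
Classification: Pi_2

Pi_2


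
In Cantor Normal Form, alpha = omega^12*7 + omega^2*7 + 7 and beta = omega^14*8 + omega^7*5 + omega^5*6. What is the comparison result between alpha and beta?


Compare term by term from highest exponent:
alpha = omega^12*7 + omega^2*7 + 7
beta = omega^14*8 + omega^7*5 + omega^5*6
Term 1: alpha has omega^12*7, beta has omega^14*8
Term 2: alpha has omega^2*7, beta has omega^7*5
Term 3: alpha has omega^0*7, beta has omega^5*6
Result: alpha < beta

alpha < beta


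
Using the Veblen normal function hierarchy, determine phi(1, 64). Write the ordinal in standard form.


phi(1, 64):
phi(1, beta) = epsilon_beta (the beta-th epsilon number).
phi(1, 64) = epsilon_64

epsilon_64


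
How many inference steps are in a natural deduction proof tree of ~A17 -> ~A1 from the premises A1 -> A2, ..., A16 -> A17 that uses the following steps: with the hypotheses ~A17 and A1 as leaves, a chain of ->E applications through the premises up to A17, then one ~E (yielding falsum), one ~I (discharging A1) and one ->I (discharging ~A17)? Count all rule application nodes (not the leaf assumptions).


From hypothesis A1, 16 ->E steps along the 16 premises yield A17.
~E with hypothesis ~A17 gives falsum (1 node); ~I discharging A1 gives ~A1 (1 node); ->I discharging ~A17 gives the goal (1 node).
Total = 16 + 3 = 19 inference nodes.

19


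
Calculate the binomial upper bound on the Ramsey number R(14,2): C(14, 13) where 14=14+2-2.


R(14,2) <= C(14+2-2, 14-1) = C(14, 13)
C(14, 13) = 14! / (13! * 1!)
= 14

14


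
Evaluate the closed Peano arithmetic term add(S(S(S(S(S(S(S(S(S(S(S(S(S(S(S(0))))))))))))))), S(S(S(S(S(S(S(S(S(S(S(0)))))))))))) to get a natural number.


add(S^15(0), S^11(0)):
S^15(0) = 15
S^11(0) = 11
15 + 11 = 26

26


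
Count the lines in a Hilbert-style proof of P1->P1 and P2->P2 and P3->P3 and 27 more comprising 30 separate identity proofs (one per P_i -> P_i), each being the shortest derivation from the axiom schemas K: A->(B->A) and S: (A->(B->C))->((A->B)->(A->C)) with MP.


The shortest proof of A->A from K and S in the Hilbert calculus has exactly 5 lines:
(1) K instance A->((A->A)->A), (2) S instance, (3) MP on 1,2, (4) K instance A->(A->A), (5) MP on 3,4.
For 30 independent identities: 30 * 5 = 150 lines total.

150


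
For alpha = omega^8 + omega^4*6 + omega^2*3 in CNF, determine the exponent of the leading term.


CNF: omega^8 + omega^4*6 + omega^2*3
The leading term is omega^8, which has exponent 8.

8


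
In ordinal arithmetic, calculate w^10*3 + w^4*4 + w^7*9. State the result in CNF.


Ordinal addition (w^10*3 + w^4*4) + w^7*9:
alpha's leading term has exponent 10 > beta's exponent 7, so it survives.
alpha's tail term has exponent 4 < beta's exponent 7, so it is absorbed by beta.
In ordinal addition, any term followed by a strictly larger-exponent term is absorbed.
Result = w^10*3 + w^7*9

w^10*3 + w^7*9


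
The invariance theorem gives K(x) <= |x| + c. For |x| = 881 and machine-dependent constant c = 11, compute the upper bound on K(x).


K(x) <= |x| + c = 881 + 11 = 892

892


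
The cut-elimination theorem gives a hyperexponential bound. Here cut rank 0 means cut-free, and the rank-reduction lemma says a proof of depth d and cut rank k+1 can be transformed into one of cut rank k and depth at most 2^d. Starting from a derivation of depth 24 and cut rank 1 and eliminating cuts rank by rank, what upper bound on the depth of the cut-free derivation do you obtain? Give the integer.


Each rank reduction sends depth d to at most 2^d; cut rank r needs r reductions.
2_0(24) = 24
2_1(24) = 2^24 = 16777216
Cut-free depth bound = 16777216

16777216


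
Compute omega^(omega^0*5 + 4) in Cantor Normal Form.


omega^(omega^0*5 + 4):
omega^0 = 1, so the exponent is 5 + 4 = 9 (finite ordinal addition).
Result = omega^9, already a single CNF term.

omega^9


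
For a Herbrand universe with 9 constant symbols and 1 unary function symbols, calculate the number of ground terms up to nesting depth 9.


Herbrand terms by depth:
Depth 0: 9 constants
Depth 1: 9 new terms (running total: 18)
Depth 2: 9 new terms (running total: 27)
Depth 3: 9 new terms (running total: 36)
Depth 4: 9 new terms (running total: 45)
Depth 5: 9 new terms (running total: 54)
Depth 6: 9 new terms (running total: 63)
Depth 7: 9 new terms (running total: 72)
Depth 8: 9 new terms (running total: 81)
Depth 9: 9 new terms (running total: 90)
Total distinct ground terms = 90

90


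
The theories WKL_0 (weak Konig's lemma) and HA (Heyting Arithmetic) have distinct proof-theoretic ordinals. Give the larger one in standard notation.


Proof-theoretic ordinal of WKL_0 (weak Konig's lemma): omega^omega
Proof-theoretic ordinal of HA (Heyting Arithmetic): epsilon_0
Comparing: omega^omega < epsilon_0.
The larger ordinal is epsilon_0 (from HA (Heyting Arithmetic)).

epsilon_0


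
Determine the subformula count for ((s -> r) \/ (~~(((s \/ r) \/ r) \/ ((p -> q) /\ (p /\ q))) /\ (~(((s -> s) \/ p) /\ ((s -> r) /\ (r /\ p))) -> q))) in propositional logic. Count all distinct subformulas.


Formula: ((s -> r) \/ (~~(((s \/ r) \/ r) \/ ((p -> q) /\ (p /\ q))) /\ (~(((s -> s) \/ p) /\ ((s -> r) /\ (r /\ p))) -> q)))
Subformulas found:
  1. r
  2. q
  3. s
  4. p
  5. (s \/ r)
  6. (s -> r)
  7. (r /\ p)
  8. (p /\ q)
  9. (p -> q)
  10. (s -> s)
  11. ((s \/ r) \/ r)
  12. ((s -> s) \/ p)
  13. ((s -> r) /\ (r /\ p))
  14. ((p -> q) /\ (p /\ q))
  15. (((s \/ r) \/ r) \/ ((p -> q) /\ (p /\ q)))
  16. (((s -> s) \/ p) /\ ((s -> r) /\ (r /\ p)))
  17. ~(((s \/ r) \/ r) \/ ((p -> q) /\ (p /\ q)))
  18. ~(((s -> s) \/ p) /\ ((s -> r) /\ (r /\ p)))
  19. ~~(((s \/ r) \/ r) \/ ((p -> q) /\ (p /\ q)))
  20. (~(((s -> s) \/ p) /\ ((s -> r) /\ (r /\ p))) -> q)
  21. (~~(((s \/ r) \/ r) \/ ((p -> q) /\ (p /\ q))) /\ (~(((s -> s) \/ p) /\ ((s -> r) /\ (r /\ p))) -> q))
  22. ((s -> r) \/ (~~(((s \/ r) \/ r) \/ ((p -> q) /\ (p /\ q))) /\ (~(((s -> s) \/ p) /\ ((s -> r) /\ (r /\ p))) -> q)))
Total distinct subformulas = 22

22


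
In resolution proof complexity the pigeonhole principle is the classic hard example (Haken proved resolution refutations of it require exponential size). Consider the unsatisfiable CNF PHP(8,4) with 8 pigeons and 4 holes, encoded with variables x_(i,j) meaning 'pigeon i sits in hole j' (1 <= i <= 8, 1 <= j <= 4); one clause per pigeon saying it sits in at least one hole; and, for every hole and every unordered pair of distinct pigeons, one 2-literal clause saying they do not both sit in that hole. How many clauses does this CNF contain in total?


PHP(8,4): 8 pigeons, 4 holes, 8*4 = 32 variables.
- pigeon clauses: one per pigeon -> 8 clauses
- hole clauses: 4 holes * C(8,2) = 4 * 28 -> 112 clauses
Total clauses = 8 + 112 = 120

120


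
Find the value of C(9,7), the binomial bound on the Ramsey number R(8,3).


R(8,3) <= C(8+3-2, 8-1) = C(9, 7)
C(9, 7) = 9! / (7! * 2!)
= 36

36


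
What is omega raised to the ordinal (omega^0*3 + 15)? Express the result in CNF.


omega^(omega^0*3 + 15):
omega^0 = 1, so the exponent is 3 + 15 = 18 (finite ordinal addition).
Result = omega^18, already a single CNF term.

omega^18


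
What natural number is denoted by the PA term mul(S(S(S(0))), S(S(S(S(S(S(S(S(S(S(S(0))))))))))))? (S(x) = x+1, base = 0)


mul(S^3(0), S^11(0)):
S^3(0) = 3
S^11(0) = 11
3 * 11 = 33

33


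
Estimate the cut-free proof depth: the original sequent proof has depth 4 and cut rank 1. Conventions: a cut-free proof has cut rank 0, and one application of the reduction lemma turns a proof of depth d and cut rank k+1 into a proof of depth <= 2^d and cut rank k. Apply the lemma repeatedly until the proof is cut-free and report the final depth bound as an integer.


Each rank reduction sends depth d to at most 2^d; cut rank r needs r reductions.
2_0(4) = 4
2_1(4) = 2^4 = 16
Cut-free depth bound = 16

16


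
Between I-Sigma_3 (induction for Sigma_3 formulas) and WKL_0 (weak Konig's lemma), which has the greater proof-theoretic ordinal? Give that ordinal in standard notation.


Proof-theoretic ordinal of I-Sigma_3 (induction for Sigma_3 formulas): omega^(omega^(omega^omega))
Proof-theoretic ordinal of WKL_0 (weak Konig's lemma): omega^omega
Comparing: omega^omega < omega^(omega^(omega^omega)).
The larger ordinal is omega^(omega^(omega^omega)) (from I-Sigma_3 (induction for Sigma_3 formulas)).

omega^(omega^(omega^omega))


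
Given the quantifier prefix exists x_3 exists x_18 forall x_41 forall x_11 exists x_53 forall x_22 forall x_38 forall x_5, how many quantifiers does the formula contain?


Quantifier prefix has 8 quantifier symbols.
Quantifier depth = 8

8


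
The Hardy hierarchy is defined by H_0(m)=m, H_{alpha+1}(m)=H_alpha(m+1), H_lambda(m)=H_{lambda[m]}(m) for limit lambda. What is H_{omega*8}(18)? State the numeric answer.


H_{omega*8}(18):
For the Hardy hierarchy, H_{omega*k}(n) = 2^k * n.
2^8 = 256.
256 * 18 = 4608

4608


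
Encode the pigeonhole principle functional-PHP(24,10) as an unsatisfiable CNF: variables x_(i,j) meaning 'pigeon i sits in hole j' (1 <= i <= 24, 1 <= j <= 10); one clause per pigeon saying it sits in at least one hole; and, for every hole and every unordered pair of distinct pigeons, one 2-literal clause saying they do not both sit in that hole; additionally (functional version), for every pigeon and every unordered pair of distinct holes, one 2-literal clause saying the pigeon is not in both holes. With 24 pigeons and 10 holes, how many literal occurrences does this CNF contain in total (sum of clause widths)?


functional-PHP(24,10): 24 pigeons, 10 holes, 24*10 = 240 variables.
- pigeon clauses: one per pigeon -> 24 clauses of width 10 -> 240 literals
- hole clauses: 10 holes * C(24,2) = 10 * 276 -> 2760 clauses of width 2 -> 5520 literals
- functional clauses: 24 pigeons * C(10,2) = 24 * 45 -> 1080 clauses of width 2 -> 2160 literals
Total literal occurrences = 240 + 5520 + 2160 = 7920

7920


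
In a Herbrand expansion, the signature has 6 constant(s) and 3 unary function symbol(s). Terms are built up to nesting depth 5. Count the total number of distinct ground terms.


Herbrand terms by depth:
Depth 0: 6 constants
Depth 1: 18 new terms (running total: 24)
Depth 2: 54 new terms (running total: 78)
Depth 3: 162 new terms (running total: 240)
Depth 4: 486 new terms (running total: 726)
Depth 5: 1458 new terms (running total: 2184)
Total distinct ground terms = 2184

2184


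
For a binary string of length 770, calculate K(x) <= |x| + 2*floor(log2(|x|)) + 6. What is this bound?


floor(log2(770)) = 9
2 * 9 = 18
K(x) <= 770 + 18 + 6 = 794

794


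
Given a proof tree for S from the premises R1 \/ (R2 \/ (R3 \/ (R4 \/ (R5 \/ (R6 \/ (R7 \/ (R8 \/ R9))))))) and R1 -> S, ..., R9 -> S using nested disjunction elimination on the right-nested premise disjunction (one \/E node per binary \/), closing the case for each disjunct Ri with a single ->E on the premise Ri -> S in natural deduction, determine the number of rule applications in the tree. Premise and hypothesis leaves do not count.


The premise R1 \/ (R2 \/ (R3 \/ (R4 \/ (R5 \/ (R6 \/ (R7 \/ (R8 \/ R9))))))) contains 9 disjuncts, hence 8 binary \/ connectives.
- Each binary \/ is eliminated once: 8 \/E nodes.
- Each of the 9 cases Ri derives S by one ->E with Ri -> S: 9 ->E nodes.
Total = 8 + 9 = 17

17


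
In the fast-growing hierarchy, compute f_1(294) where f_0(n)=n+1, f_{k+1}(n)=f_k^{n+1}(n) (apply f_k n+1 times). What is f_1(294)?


f_1(294) = f_0^295(294)
f_0 adds 1 each time, applied 295 times.
f_1(294) = 294 + 295 = 589

589


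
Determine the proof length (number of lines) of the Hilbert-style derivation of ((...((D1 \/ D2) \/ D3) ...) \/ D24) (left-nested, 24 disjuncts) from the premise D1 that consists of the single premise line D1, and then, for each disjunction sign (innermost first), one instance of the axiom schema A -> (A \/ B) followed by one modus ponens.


Building the left-nested 24-ary disjunction from D1:
- 1 premise line (D1)
- 24 disjuncts means 23 disjunction signs; each needs 1 axiom instance + 1 MP = 2 lines: 2 * 23 = 46
Total = 1 + 46 = 47 lines.

47


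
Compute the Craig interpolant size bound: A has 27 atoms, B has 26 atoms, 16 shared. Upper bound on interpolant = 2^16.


Shared atoms = 16
Craig interpolant size bound = 2^16
= 65536

65536


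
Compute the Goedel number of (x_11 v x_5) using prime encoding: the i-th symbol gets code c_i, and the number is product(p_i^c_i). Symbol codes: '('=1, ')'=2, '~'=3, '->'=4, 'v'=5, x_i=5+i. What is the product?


Formula: (x_11 v x_5)
Symbol codes: [1, 16, 5, 10, 2]
Primes: [2, 3, 5, 7, 11]
p_1^1 = 2^1 = 2
p_2^16 = 3^16 = 43046721
p_3^5 = 5^5 = 3125
p_4^10 = 7^10 = 282475249
p_5^2 = 11^2 = 121
Product = 9195722632538325056250

9195722632538325056250


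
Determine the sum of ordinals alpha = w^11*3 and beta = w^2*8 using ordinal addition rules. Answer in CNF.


Ordinal addition w^11*3 + w^2*8:
Leading exponent of alpha (11) > leading exponent of beta (2).
Since alpha's term has higher exponent than beta's leading term,
the sum is simply alpha followed by beta.
Result = w^11*3 + w^2*8

w^11*3 + w^2*8


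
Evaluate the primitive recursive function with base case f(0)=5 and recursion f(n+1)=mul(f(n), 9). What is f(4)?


f(0) = 5
f(1) = mul(f(0), 9) = mul(5, 9) = 45
f(2) = mul(f(1), 9) = mul(45, 9) = 405
f(3) = mul(f(2), 9) = mul(405, 9) = 3645
f(4) = mul(f(3), 9) = mul(3645, 9) = 32805


32805


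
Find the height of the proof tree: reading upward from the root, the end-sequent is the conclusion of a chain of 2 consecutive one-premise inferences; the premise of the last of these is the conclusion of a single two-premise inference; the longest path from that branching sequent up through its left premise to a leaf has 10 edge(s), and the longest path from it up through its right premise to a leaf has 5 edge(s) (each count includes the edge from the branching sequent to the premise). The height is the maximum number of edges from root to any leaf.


Longest path through the left premise: 10 edges (measured from the branching sequent)
Longest path through the right premise: 5 edges
Height of the subtree rooted at the branching sequent: max(10, 5) = 10
The branching sequent sits 2 edges above the root (the chain of one-premise inferences), so height = 10 + 2 = 12

12


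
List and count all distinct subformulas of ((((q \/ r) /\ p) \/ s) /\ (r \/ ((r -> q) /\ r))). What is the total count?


Formula: ((((q \/ r) /\ p) \/ s) /\ (r \/ ((r -> q) /\ r)))
Subformulas found:
  1. q
  2. s
  3. r
  4. p
  5. (r -> q)
  6. (q \/ r)
  7. ((q \/ r) /\ p)
  8. ((r -> q) /\ r)
  9. (((q \/ r) /\ p) \/ s)
  10. (r \/ ((r -> q) /\ r))
  11. ((((q \/ r) /\ p) \/ s) /\ (r \/ ((r -> q) /\ r)))
Total distinct subformulas = 11

11


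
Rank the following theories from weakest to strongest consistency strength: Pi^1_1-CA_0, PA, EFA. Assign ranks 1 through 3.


Ordering by consistency strength:
1. EFA
2. PA
3. Pi^1_1-CA_0


Pi^1_1-CA_0=3, PA=2, EFA=1


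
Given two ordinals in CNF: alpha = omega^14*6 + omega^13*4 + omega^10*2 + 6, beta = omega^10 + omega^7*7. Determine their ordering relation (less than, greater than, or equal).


Compare term by term from highest exponent:
alpha = omega^14*6 + omega^13*4 + omega^10*2 + 6
beta = omega^10 + omega^7*7
Term 1: alpha has omega^14*6, beta has omega^10*1
Term 2: alpha has omega^13*4, beta has omega^7*7
Term 3: alpha has omega^10*2, beta has omega^0*0
Term 4: alpha has omega^0*6, beta has omega^0*0
Result: alpha > beta

alpha > beta


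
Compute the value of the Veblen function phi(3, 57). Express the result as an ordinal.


phi(3, 57):
phi(3, beta) = eta_beta (the beta-th eta number, fixed point of zeta).
phi(3, 57) = eta_57

eta_57


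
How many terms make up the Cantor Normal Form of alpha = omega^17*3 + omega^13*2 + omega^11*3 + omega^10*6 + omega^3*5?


CNF: omega^17*3 + omega^13*2 + omega^11*3 + omega^10*6 + omega^3*5
Count the summands separated by '+':
  term 1: omega^17*3
  term 2: omega^13*2
  term 3: omega^11*3
  term 4: omega^10*6
  term 5: omega^3*5
Total terms = 5

5


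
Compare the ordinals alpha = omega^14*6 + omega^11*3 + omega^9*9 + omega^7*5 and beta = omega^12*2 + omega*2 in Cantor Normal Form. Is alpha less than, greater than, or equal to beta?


Compare term by term from highest exponent:
alpha = omega^14*6 + omega^11*3 + omega^9*9 + omega^7*5
beta = omega^12*2 + omega*2
Term 1: alpha has omega^14*6, beta has omega^12*2
Term 2: alpha has omega^11*3, beta has omega^1*2
Term 3: alpha has omega^9*9, beta has omega^0*0
Term 4: alpha has omega^7*5, beta has omega^0*0
Result: alpha > beta

alpha > beta


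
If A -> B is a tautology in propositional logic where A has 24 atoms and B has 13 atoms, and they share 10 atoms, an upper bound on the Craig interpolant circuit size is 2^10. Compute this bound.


Shared atoms = 10
Craig interpolant size bound = 2^10
= 1024

1024


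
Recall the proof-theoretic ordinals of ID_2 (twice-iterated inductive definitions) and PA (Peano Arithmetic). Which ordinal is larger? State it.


Proof-theoretic ordinal of ID_2 (twice-iterated inductive definitions): psi_0(epsilon_{Omega_2+1})
Proof-theoretic ordinal of PA (Peano Arithmetic): epsilon_0
Comparing: epsilon_0 < psi_0(epsilon_{Omega_2+1}).
The larger ordinal is psi_0(epsilon_{Omega_2+1}) (from ID_2 (twice-iterated inductive definitions)).

psi_0(epsilon_{Omega_2+1})


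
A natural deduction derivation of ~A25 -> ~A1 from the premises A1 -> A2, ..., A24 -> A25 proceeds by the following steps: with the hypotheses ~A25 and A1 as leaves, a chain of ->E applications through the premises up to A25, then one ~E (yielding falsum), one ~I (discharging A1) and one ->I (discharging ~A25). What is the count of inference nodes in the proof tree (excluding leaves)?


From hypothesis A1, 24 ->E steps along the 24 premises yield A25.
~E with hypothesis ~A25 gives falsum (1 node); ~I discharging A1 gives ~A1 (1 node); ->I discharging ~A25 gives the goal (1 node).
Total = 24 + 3 = 27 inference nodes.

27


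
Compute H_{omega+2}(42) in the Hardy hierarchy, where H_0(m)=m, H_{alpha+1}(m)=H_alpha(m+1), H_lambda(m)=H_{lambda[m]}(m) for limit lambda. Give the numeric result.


H_{omega+2}(42):
Unwind the 2 successor steps: H_{omega+2}(42) = H_omega(42+2) = H_omega(44).
H_omega(m) = H_m(m) = m + m = 2m.
Result = 2 * 44 = 88

88


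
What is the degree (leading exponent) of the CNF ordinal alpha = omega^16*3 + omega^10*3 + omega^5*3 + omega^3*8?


CNF: omega^16*3 + omega^10*3 + omega^5*3 + omega^3*8
The leading term is omega^16*3, which has exponent 16.

16


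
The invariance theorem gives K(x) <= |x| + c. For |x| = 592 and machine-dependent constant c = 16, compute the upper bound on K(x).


K(x) <= |x| + c = 592 + 16 = 608

608


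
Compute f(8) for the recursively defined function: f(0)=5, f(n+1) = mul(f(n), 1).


f(0) = 5
f(1) = mul(f(0), 1) = mul(5, 1) = 5
f(2) = mul(f(1), 1) = mul(5, 1) = 5
f(3) = mul(f(2), 1) = mul(5, 1) = 5
f(4) = mul(f(3), 1) = mul(5, 1) = 5
f(5) = mul(f(4), 1) = mul(5, 1) = 5
f(6) = mul(f(5), 1) = mul(5, 1) = 5
f(7) = mul(f(6), 1) = mul(5, 1) = 5
f(8) = mul(f(7), 1) = mul(5, 1) = 5


5


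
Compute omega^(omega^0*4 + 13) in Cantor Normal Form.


omega^(omega^0*4 + 13):
omega^0 = 1, so the exponent is 4 + 13 = 17 (finite ordinal addition).
Result = omega^17, already a single CNF term.

omega^17


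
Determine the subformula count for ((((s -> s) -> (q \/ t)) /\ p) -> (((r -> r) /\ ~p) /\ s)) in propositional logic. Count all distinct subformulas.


Formula: ((((s -> s) -> (q \/ t)) /\ p) -> (((r -> r) /\ ~p) /\ s))
Subformulas found:
  1. q
  2. s
  3. r
  4. t
  5. p
  6. ~p
  7. (r -> r)
  8. (q \/ t)
  9. (s -> s)
  10. ((r -> r) /\ ~p)
  11. ((s -> s) -> (q \/ t))
  12. (((r -> r) /\ ~p) /\ s)
  13. (((s -> s) -> (q \/ t)) /\ p)
  14. ((((s -> s) -> (q \/ t)) /\ p) -> (((r -> r) /\ ~p) /\ s))
Total distinct subformulas = 14

14


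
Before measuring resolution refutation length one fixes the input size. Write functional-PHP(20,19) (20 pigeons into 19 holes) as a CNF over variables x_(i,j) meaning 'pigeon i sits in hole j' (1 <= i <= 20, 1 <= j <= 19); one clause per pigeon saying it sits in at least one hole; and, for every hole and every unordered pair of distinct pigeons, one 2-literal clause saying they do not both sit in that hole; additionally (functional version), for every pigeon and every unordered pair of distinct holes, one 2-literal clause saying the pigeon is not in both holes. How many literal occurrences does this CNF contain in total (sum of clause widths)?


functional-PHP(20,19): 20 pigeons, 19 holes, 20*19 = 380 variables.
- pigeon clauses: one per pigeon -> 20 clauses of width 19 -> 380 literals
- hole clauses: 19 holes * C(20,2) = 19 * 190 -> 3610 clauses of width 2 -> 7220 literals
- functional clauses: 20 pigeons * C(19,2) = 20 * 171 -> 3420 clauses of width 2 -> 6840 literals
Total literal occurrences = 380 + 7220 + 6840 = 14440

14440


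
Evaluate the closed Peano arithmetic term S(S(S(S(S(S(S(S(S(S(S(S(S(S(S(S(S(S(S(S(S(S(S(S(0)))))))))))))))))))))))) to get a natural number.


Counting successors applied to 0:
24 applications of S to 0 = 24

24


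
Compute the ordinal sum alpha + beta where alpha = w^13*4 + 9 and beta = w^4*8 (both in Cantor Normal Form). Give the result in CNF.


Ordinal addition (w^13*4 + 9) + w^4*8:
alpha's leading term has exponent 13 > beta's exponent 4, so it survives.
alpha's tail term has exponent 0 < beta's exponent 4, so it is absorbed by beta.
In ordinal addition, any term followed by a strictly larger-exponent term is absorbed.
Result = w^13*4 + w^4*8

w^13*4 + w^4*8


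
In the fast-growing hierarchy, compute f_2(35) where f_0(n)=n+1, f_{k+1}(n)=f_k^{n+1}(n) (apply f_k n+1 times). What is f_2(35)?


f_2(35) = f_1^36(35)
f_1(m) = 2m + 1.
Iterating: f_1^k(n) = 2^k*(n+1) - 1.
f_2(35) = 2^36*(35+1) - 1 = 68719476736*36 - 1 = 2473901162495

2473901162495


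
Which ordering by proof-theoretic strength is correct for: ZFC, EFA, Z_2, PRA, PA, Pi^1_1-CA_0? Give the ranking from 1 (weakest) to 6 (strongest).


Ordering by consistency strength:
1. EFA
2. PRA
3. PA
4. Pi^1_1-CA_0
5. Z_2
6. ZFC


ZFC=6, EFA=1, Z_2=5, PRA=2, PA=3, Pi^1_1-CA_0=4


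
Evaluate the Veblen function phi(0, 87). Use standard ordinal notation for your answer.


phi(0, 87):
phi(0, beta) = omega^beta by definition.
phi(0, 87) = omega^87

omega^87


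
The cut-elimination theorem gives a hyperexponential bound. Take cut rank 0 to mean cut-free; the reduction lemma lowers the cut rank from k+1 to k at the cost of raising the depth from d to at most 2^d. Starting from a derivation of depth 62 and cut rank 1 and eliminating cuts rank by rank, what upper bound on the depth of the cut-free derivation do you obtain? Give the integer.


Each rank reduction sends depth d to at most 2^d; cut rank r needs r reductions.
2_0(62) = 62
2_1(62) = 2^62 = 4611686018427387904
Cut-free depth bound = 4611686018427387904

4611686018427387904


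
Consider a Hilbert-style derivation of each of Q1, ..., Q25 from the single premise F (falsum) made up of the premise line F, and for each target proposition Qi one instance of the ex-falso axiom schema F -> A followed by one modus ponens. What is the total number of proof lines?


Ex falso, line by line:
- 1 premise line (F)
- 25 targets, each needing 1 axiom instance (F -> Qi) + 1 MP = 2 lines: 2 * 25 = 50
Total = 1 + 50 = 51 lines.

51


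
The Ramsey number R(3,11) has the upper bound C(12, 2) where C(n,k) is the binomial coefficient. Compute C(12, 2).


R(3,11) <= C(3+11-2, 3-1) = C(12, 2)
C(12, 2) = 12! / (2! * 10!)
= 66

66


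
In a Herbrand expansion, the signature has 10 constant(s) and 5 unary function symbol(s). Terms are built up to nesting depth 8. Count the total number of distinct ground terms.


Herbrand terms by depth:
Depth 0: 10 constants
Depth 1: 50 new terms (running total: 60)
Depth 2: 250 new terms (running total: 310)
Depth 3: 1250 new terms (running total: 1560)
Depth 4: 6250 new terms (running total: 7810)
Depth 5: 31250 new terms (running total: 39060)
Depth 6: 156250 new terms (running total: 195310)
Depth 7: 781250 new terms (running total: 976560)
Depth 8: 3906250 new terms (running total: 4882810)
Total distinct ground terms = 4882810

4882810


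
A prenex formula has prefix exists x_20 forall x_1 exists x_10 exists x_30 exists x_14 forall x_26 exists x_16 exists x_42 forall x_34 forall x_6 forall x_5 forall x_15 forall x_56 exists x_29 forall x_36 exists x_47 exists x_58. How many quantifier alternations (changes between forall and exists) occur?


Walk the prefix and count type changes:
  position 1: exists -> forall <-- alternation
  position 2: forall -> exists <-- alternation
  position 3: exists -> exists
  position 4: exists -> exists
  position 5: exists -> forall <-- alternation
  position 6: forall -> exists <-- alternation
  position 7: exists -> exists
  position 8: exists -> forall <-- alternation
  position 9: forall -> forall
  position 10: forall -> forall
  position 11: forall -> forall
  position 12: forall -> forall
  position 13: forall -> exists <-- alternation
  position 14: exists -> forall <-- alternation
  position 15: forall -> exists <-- alternation
  position 16: exists -> exists
Total alternations = 8

8


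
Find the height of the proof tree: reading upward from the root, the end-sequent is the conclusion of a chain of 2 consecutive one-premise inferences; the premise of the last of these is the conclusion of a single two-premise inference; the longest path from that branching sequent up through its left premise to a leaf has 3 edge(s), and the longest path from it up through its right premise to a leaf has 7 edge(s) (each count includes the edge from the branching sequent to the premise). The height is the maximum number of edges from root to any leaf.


Longest path through the left premise: 3 edges (measured from the branching sequent)
Longest path through the right premise: 7 edges
Height of the subtree rooted at the branching sequent: max(3, 7) = 7
The branching sequent sits 2 edges above the root (the chain of one-premise inferences), so height = 7 + 2 = 9

9


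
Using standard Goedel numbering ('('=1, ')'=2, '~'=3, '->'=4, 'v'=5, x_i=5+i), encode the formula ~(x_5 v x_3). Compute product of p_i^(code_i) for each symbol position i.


Formula: ~(x_5 v x_3)
Symbol codes: [3, 1, 10, 5, 8, 2]
Primes: [2, 3, 5, 7, 11, 13]
p_1^3 = 2^3 = 8
p_2^1 = 3^1 = 3
p_3^10 = 5^10 = 9765625
p_4^5 = 7^5 = 16807
p_5^8 = 11^8 = 214358881
p_6^2 = 13^2 = 169
Product = 142701872224552265625000

142701872224552265625000


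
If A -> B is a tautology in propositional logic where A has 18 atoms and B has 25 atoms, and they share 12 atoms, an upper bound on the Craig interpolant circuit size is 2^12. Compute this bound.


Shared atoms = 12
Craig interpolant size bound = 2^12
= 4096

4096


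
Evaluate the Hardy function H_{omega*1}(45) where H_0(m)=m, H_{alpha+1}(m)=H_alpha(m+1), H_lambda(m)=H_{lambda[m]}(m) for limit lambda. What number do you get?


H_{omega*1}(45):
For the Hardy hierarchy, H_{omega*k}(n) = 2^k * n.
2^1 = 2.
2 * 45 = 90

90


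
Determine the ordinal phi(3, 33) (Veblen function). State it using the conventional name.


phi(3, 33):
phi(3, beta) = eta_beta (the beta-th eta number, fixed point of zeta).
phi(3, 33) = eta_33

eta_33


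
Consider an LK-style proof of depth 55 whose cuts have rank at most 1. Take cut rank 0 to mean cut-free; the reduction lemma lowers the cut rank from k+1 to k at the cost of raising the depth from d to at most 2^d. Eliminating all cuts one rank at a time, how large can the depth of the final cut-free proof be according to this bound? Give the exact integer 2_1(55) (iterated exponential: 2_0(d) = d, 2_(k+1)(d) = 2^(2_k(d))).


Each rank reduction sends depth d to at most 2^d; cut rank r needs r reductions.
2_0(55) = 55
2_1(55) = 2^55 = 36028797018963968
Cut-free depth bound = 36028797018963968

36028797018963968


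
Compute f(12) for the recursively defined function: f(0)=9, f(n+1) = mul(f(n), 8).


f(0) = 9
f(1) = mul(f(0), 8) = mul(9, 8) = 72
f(2) = mul(f(1), 8) = mul(72, 8) = 576
f(3) = mul(f(2), 8) = mul(576, 8) = 4608
f(4) = mul(f(3), 8) = mul(4608, 8) = 36864
f(5) = mul(f(4), 8) = mul(36864, 8) = 294912
f(6) = mul(f(5), 8) = mul(294912, 8) = 2359296
f(7) = mul(f(6), 8) = mul(2359296, 8) = 18874368
f(8) = mul(f(7), 8) = mul(18874368, 8) = 150994944
f(9) = mul(f(8), 8) = mul(150994944, 8) = 1207959552
f(10) = mul(f(9), 8) = mul(1207959552, 8) = 9663676416
f(11) = mul(f(10), 8) = mul(9663676416, 8) = 77309411328
f(12) = mul(f(11), 8) = mul(77309411328, 8) = 618475290624


618475290624
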